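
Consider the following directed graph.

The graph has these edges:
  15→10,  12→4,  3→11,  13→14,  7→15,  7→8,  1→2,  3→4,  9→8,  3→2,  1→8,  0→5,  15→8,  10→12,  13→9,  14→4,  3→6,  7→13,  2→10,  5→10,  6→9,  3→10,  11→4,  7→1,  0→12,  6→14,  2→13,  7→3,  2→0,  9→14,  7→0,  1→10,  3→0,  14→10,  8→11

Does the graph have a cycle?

No

DFS with white/gray/black marking, starting from 7:
7 gray
  1 gray
    2 gray
      10 gray
        12 gray
          4 gray
          4 black
        12 black
      10 black
      0 gray
        5 gray
          5→10: 10 black — skip
        5 black
        0→12: 12 black — skip
      0 black
      13 gray
        14 gray
          14→4: 4 black — skip
          14→10: 10 black — skip
        14 black
        9 gray
          8 gray
            11 gray
              11→4: 4 black — skip
            11 black
          8 black
          9→14: 14 black — skip
        9 black
      13 black
    2 black
    1→8: 8 black — skip
    1→10: 10 black — skip
  1 black
  7→0: 0 black — skip
  7→8: 8 black — skip
  7→13: 13 black — skip
  3 gray
    3→10: 10 black — skip
    6 gray
      6→14: 14 black — skip
      6→9: 9 black — skip
    6 black
    3→2: 2 black — skip
    3→11: 11 black — skip
    3→4: 4 black — skip
    3→0: 0 black — skip
  3 black
  15 gray
    15→8: 8 black — skip
    15→10: 10 black — skip
  15 black
7 black
Every edge goes to a white or black vertex — no back edge, so the graph is acyclic.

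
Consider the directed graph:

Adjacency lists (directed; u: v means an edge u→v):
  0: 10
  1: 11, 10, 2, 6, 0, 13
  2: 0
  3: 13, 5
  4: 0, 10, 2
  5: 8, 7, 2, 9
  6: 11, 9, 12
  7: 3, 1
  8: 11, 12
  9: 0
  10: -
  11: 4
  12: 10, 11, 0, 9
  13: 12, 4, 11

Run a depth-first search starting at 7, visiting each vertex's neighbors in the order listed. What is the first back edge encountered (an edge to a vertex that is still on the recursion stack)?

DFS from 7 (visiting each vertex's neighbors in the order listed); mark gray on enter, black on exit:
7 gray
  3 gray
    13 gray
      12 gray
        10 gray
        10 black
        11 gray
          4 gray
            0 gray
              0→10: 10 black — skip
            0 black
            4→10: 10 black — skip
            2 gray
              2→0: 0 black — skip
            2 black
          4 black
        11 black
        12→0: 0 black — skip
        9 gray
          9→0: 0 black — skip
        9 black
      12 black
      13→4: 4 black — skip
      13→11: 11 black — skip
    13 black
    5 gray
      8 gray
        8→11: 11 black — skip
        8→12: 12 black — skip
      8 black
      5→7: 7 is gray → back edge
First back edge: 5 → 7.

5->7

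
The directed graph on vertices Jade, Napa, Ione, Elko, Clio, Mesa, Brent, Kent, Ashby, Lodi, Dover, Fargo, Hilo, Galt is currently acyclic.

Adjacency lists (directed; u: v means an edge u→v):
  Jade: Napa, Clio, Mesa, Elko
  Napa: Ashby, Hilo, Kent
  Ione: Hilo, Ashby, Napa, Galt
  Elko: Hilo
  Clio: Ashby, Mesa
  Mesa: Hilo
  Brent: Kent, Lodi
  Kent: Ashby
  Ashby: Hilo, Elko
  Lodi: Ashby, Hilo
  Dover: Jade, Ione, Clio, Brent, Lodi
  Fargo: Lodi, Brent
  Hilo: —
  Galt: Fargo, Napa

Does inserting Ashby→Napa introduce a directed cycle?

Adding Ashby→Napa creates a cycle iff Napa can already reach Ashby.
Path from Napa: Napa → Ashby.
So Napa → … → Ashby → Napa is a cycle.

Yes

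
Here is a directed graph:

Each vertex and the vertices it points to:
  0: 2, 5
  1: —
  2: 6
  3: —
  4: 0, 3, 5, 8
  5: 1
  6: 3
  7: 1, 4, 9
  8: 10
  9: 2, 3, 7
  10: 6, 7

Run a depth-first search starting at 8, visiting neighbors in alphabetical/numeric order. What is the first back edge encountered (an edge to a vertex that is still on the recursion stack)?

4→8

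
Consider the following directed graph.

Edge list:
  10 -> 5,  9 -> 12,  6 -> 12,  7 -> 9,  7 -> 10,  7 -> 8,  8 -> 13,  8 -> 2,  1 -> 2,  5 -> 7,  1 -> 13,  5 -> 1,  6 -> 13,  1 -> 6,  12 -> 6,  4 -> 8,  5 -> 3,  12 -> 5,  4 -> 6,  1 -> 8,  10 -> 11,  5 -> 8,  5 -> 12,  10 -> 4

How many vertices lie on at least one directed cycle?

A vertex is on a directed cycle iff it belongs to a strongly connected component of size ≥ 2 (or has a self-loop).
The vertices on cycles are {1, 4, 5, 6, 7, 9, 10, 12} — 8 in total.

8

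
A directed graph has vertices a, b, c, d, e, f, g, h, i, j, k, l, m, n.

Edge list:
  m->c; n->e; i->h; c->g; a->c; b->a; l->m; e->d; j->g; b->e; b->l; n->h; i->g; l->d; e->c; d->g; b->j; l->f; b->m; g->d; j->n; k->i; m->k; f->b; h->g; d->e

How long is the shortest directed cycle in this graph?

For each vertex v, BFS finds the shortest path from v back to v.
The shortest such closed walk is d → e → d, length 2.

2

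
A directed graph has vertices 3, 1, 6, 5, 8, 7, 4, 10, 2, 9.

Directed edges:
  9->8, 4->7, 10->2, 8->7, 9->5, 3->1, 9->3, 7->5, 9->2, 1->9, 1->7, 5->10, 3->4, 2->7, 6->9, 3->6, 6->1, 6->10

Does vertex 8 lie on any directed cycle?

No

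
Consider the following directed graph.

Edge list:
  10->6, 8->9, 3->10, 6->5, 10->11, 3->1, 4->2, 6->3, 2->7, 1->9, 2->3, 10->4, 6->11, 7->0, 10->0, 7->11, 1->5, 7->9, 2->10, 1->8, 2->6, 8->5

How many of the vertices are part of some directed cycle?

5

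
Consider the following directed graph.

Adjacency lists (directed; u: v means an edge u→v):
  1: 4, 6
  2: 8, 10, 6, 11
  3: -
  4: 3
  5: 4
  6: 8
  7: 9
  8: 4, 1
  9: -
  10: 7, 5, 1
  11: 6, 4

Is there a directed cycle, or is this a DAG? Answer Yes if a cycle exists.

DFS with white/gray/black marking, starting from 3:
3 gray
3 black
1 gray
  4 gray
    4→3: 3 black — skip
  4 black
  6 gray
    8 gray
      8→4: 4 black — skip
      8→1: 1 is gray → back edge
Back edge found, so a cycle exists: 1 → 6 → 8 → 1.

Yes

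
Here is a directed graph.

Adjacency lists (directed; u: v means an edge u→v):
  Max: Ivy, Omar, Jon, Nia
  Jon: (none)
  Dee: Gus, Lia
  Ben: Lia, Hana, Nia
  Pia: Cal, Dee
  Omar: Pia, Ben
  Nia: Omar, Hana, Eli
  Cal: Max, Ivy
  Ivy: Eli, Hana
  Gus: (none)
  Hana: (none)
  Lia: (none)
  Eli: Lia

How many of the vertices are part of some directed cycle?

A vertex is on a directed cycle iff it belongs to a strongly connected component of size ≥ 2 (or has a self-loop).
The vertices on cycles are {Ben, Cal, Max, Nia, Pia, Omar} — 6 in total.

6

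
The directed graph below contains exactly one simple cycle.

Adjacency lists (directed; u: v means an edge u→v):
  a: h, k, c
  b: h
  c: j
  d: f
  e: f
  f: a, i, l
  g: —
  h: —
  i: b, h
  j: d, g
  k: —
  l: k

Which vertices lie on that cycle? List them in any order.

a, c, d, f, j

DFS with gray/black marking from f:
f gray
  a gray
    h gray
    h black
    k gray
    k black
    c gray
      j gray
        d gray
          d→f: f is gray → back edge
Back edge closes the cycle f → a → c → j → d → f; its vertices are {a, c, d, f, j}.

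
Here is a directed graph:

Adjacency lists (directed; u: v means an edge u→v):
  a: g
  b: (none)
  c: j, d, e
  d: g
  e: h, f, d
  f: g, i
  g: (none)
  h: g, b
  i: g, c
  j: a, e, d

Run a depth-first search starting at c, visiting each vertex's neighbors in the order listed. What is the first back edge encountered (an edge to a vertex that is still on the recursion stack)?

DFS from c (visiting each vertex's neighbors in the order listed); mark gray on enter, black on exit:
c gray
  j gray
    a gray
      g gray
      g black
    a black
    e gray
      h gray
        h→g: g black — skip
        b gray
        b black
      h black
      f gray
        f→g: g black — skip
        i gray
          i→g: g black — skip
          i→c: c is gray → back edge
First back edge: i → c.

i→c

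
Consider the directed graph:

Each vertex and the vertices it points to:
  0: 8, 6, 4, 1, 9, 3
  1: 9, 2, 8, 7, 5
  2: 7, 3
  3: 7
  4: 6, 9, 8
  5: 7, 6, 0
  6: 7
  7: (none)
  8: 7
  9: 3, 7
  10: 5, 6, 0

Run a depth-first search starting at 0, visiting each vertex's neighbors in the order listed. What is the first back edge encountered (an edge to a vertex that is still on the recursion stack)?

5->0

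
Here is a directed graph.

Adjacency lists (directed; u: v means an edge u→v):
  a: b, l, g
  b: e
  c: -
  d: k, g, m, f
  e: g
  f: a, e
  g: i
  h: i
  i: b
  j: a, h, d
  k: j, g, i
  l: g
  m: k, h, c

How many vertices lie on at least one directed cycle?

A vertex is on a directed cycle iff it belongs to a strongly connected component of size ≥ 2 (or has a self-loop).
The vertices on cycles are {b, d, e, g, i, j, k, m} — 8 in total.

8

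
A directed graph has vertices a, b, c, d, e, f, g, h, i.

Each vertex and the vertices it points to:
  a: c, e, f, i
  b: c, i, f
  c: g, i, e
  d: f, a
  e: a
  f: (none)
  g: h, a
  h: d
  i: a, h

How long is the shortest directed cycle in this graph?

2

For each vertex v, BFS finds the shortest path from v back to v.
The shortest such closed walk is i → a → i, length 2.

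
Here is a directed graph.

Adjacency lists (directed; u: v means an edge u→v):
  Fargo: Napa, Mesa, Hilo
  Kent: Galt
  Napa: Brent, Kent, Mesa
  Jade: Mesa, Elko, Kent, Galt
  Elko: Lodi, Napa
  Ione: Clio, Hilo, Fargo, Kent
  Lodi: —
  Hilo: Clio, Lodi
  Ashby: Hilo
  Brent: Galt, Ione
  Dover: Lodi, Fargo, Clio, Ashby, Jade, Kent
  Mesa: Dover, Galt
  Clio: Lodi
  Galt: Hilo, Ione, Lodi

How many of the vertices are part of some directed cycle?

A vertex is on a directed cycle iff it belongs to a strongly connected component of size ≥ 2 (or has a self-loop).
The vertices on cycles are {Elko, Galt, Ione, Jade, Kent, Mesa, Napa, Brent, Dover, Fargo} — 10 in total.

10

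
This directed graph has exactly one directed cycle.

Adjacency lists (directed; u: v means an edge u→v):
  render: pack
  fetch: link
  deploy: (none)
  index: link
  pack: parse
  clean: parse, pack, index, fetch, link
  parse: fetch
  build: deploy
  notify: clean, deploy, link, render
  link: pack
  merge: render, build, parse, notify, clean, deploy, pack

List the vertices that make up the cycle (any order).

DFS with gray/black marking from parse:
parse gray
  fetch gray
    link gray
      pack gray
        pack→parse: parse is gray → back edge
Back edge closes the cycle parse → fetch → link → pack → parse; its vertices are {link, pack, fetch, parse}.

link, pack, fetch, parse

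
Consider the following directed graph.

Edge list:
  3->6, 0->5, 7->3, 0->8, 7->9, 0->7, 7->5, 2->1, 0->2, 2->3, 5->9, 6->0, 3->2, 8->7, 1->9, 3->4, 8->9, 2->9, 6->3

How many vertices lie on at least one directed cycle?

A vertex is on a directed cycle iff it belongs to a strongly connected component of size ≥ 2 (or has a self-loop).
The vertices on cycles are {0, 2, 3, 6, 7, 8} — 6 in total.

6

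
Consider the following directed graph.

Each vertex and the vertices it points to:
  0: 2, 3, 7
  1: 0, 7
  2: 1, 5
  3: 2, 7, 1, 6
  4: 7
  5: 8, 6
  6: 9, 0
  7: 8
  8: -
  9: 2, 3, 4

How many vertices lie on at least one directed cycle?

7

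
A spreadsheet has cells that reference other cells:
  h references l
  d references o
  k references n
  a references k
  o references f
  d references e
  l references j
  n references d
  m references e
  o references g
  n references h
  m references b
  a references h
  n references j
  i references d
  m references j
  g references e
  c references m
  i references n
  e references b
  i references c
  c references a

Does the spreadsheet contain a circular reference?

DFS with white/gray/black marking, starting from h:
h gray
  l gray
    j gray
    j black
  l black
h black
g gray
  e gray
    b gray
    b black
  e black
g black
i gray
  c gray
    a gray
      a→h: h black — skip
      k gray
        n gray
          d gray
            o gray
              o→g: g black — skip
              f gray
              f black
            o black
            d→e: e black — skip
          d black
          n→j: j black — skip
          n→h: h black — skip
        n black
      k black
    a black
    m gray
      m→e: e black — skip
      m→b: b black — skip
      m→j: j black — skip
    m black
  c black
  i→d: d black — skip
  i→n: n black — skip
i black
Every edge goes to a white or black vertex — no back edge, so the graph is acyclic.

No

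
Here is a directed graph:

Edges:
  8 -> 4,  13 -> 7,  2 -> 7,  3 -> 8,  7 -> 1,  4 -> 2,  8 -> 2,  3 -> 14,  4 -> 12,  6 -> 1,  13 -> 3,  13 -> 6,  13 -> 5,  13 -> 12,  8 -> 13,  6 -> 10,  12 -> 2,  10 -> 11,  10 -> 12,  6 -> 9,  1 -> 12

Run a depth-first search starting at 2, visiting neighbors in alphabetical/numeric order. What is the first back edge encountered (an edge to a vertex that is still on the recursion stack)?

12->2

DFS from 2 (visiting neighbors in alphabetical/numeric order); mark gray on enter, black on exit:
2 gray
  7 gray
    1 gray
      12 gray
        12→2: 2 is gray → back edge
First back edge: 12 → 2.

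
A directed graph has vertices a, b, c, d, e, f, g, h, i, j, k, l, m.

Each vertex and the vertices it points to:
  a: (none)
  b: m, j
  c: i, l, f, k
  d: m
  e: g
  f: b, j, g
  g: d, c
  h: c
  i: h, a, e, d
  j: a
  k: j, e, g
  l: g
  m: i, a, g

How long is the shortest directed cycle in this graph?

For each vertex v, BFS finds the shortest path from v back to v.
The shortest such closed walk is i → h → c → i, length 3.

3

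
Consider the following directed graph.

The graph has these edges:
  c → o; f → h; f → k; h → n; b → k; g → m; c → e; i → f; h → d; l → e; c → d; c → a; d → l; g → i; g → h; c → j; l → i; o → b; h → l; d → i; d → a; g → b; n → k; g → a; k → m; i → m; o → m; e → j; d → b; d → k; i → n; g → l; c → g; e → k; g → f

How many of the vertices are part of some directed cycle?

5

A vertex is on a directed cycle iff it belongs to a strongly connected component of size ≥ 2 (or has a self-loop).
The vertices on cycles are {d, f, h, i, l} — 5 in total.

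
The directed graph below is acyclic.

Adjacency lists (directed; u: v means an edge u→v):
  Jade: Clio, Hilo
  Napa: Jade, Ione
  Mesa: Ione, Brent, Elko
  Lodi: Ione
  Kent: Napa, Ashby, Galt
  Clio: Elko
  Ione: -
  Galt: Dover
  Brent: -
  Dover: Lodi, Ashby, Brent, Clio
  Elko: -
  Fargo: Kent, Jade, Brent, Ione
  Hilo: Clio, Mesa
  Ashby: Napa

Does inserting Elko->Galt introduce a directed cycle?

Yes

Adding Elko→Galt creates a cycle iff Galt can already reach Elko.
Path from Galt: Galt → Dover → Clio → Elko.
So Galt → … → Elko → Galt is a cycle.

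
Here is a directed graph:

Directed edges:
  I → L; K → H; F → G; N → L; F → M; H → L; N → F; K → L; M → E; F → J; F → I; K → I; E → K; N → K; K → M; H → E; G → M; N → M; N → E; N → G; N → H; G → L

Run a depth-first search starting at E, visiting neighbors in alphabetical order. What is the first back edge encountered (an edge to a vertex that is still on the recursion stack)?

DFS from E (visiting neighbors in alphabetical order); mark gray on enter, black on exit:
E gray
  K gray
    H gray
      H→E: E is gray → back edge
First back edge: H → E.

H→E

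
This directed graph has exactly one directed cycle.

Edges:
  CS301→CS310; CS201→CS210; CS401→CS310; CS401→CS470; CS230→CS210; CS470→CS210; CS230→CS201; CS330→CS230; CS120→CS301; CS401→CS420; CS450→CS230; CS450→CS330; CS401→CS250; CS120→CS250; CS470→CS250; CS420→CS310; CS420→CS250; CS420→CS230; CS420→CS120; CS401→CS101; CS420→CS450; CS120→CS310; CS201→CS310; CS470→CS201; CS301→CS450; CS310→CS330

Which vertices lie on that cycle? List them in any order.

CS201, CS230, CS310, CS330

DFS with gray/black marking from CS310:
CS310 gray
  CS330 gray
    CS230 gray
      CS210 gray
      CS210 black
      CS201 gray
        CS201→CS210: CS210 black — skip
        CS201→CS310: CS310 is gray → back edge
Back edge closes the cycle CS310 → CS330 → CS230 → CS201 → CS310; its vertices are {CS201, CS230, CS310, CS330}.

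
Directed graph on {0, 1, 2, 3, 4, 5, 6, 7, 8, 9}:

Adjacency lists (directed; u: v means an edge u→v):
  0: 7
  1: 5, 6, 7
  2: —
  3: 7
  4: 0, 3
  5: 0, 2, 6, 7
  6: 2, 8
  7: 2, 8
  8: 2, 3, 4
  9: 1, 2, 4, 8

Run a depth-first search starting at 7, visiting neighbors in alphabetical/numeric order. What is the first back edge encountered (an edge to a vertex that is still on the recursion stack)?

3->7

DFS from 7 (visiting neighbors in alphabetical/numeric order); mark gray on enter, black on exit:
7 gray
  2 gray
  2 black
  8 gray
    8→2: 2 black — skip
    3 gray
      3→7: 7 is gray → back edge
First back edge: 3 → 7.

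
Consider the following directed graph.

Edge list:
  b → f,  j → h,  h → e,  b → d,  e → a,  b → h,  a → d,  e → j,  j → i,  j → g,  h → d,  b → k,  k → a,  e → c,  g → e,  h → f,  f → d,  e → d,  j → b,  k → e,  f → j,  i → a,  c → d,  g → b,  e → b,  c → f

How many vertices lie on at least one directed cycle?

A vertex is on a directed cycle iff it belongs to a strongly connected component of size ≥ 2 (or has a self-loop).
The vertices on cycles are {b, c, e, f, g, h, j, k} — 8 in total.

8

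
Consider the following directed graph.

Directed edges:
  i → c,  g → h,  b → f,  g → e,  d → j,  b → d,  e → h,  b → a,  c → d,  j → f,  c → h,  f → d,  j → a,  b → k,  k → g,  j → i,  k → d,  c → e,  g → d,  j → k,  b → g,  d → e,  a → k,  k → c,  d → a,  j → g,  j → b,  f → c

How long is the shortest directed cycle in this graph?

3

For each vertex v, BFS finds the shortest path from v back to v.
The shortest such closed walk is j → f → d → j, length 3.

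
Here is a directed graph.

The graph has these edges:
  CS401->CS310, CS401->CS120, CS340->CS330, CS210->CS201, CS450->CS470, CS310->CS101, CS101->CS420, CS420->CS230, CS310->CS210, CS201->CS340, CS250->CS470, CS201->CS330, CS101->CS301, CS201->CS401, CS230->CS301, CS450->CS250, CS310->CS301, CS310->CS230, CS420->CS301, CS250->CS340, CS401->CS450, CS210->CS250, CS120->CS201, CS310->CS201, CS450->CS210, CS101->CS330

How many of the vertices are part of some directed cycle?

A vertex is on a directed cycle iff it belongs to a strongly connected component of size ≥ 2 (or has a self-loop).
The vertices on cycles are {CS120, CS201, CS210, CS310, CS401, CS450} — 6 in total.

6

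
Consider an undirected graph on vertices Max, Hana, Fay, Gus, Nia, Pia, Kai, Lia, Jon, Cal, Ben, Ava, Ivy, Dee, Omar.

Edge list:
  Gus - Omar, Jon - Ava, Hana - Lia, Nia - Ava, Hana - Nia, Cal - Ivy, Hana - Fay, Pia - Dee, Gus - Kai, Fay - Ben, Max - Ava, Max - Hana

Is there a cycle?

DFS, tracking each vertex's parent; an edge to a visited non-parent vertex closes a cycle.
Start from Max:
visit Max (parent –)
  visit Ava (parent Max)
    Ava–Max: parent, skip
    visit Jon (parent Ava)
      Jon–Ava: parent, skip
    visit Nia (parent Ava)
      Nia–Ava: parent, skip
      visit Hana (parent Nia)
        Hana–Max: Max visited and ≠ parent → cycle
Cycle: Max – Ava – Nia – Hana – Max.

Yes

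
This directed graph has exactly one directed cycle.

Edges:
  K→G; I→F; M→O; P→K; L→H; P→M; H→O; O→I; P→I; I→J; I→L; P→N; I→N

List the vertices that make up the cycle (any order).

H, I, L, O

DFS with gray/black marking from I:
I gray
  F gray
  F black
  J gray
  J black
  N gray
  N black
  L gray
    H gray
      O gray
        O→I: I is gray → back edge
Back edge closes the cycle I → L → H → O → I; its vertices are {H, I, L, O}.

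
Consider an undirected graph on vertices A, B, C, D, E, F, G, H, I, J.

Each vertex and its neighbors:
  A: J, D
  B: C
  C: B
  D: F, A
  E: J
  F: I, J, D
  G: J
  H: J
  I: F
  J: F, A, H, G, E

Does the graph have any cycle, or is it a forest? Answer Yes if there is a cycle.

Yes

DFS, tracking each vertex's parent; an edge to a visited non-parent vertex closes a cycle.
Start from A:
visit A (parent –)
  visit J (parent A)
    visit F (parent J)
      visit I (parent F)
        I–F: parent, skip
      F–J: parent, skip
      visit D (parent F)
        D–F: parent, skip
        D–A: A visited and ≠ parent → cycle
Cycle: A – J – F – D – A.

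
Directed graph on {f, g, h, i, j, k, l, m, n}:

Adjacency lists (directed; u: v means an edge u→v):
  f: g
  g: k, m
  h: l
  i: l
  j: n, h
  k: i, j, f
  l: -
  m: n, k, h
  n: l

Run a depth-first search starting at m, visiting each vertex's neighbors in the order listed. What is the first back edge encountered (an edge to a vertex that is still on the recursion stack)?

g→k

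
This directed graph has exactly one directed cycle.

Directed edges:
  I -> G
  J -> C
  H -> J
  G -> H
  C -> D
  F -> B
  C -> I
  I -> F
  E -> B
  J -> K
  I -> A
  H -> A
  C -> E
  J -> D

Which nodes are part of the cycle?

C, G, H, I, J

DFS with gray/black marking from J:
J gray
  K gray
  K black
  C gray
    E gray
      B gray
      B black
    E black
    I gray
      F gray
        F→B: B black — skip
      F black
      A gray
      A black
      G gray
        H gray
          H→J: J is gray → back edge
Back edge closes the cycle J → C → I → G → H → J; its vertices are {C, G, H, I, J}.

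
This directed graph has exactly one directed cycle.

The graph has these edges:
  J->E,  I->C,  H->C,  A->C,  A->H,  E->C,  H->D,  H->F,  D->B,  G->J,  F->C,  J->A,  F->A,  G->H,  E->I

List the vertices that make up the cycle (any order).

DFS with gray/black marking from H:
H gray
  D gray
    B gray
    B black
  D black
  C gray
  C black
  F gray
    A gray
      A→C: C black — skip
      A→H: H is gray → back edge
Back edge closes the cycle H → F → A → H; its vertices are {A, F, H}.

A, F, H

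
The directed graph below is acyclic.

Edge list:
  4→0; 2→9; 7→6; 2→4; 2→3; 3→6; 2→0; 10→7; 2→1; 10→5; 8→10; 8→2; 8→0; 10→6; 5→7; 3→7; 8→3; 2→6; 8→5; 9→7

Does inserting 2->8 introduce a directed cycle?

Adding 2→8 creates a cycle iff 8 can already reach 2.
Path from 8: 8 → 2.
So 8 → … → 2 → 8 is a cycle.

Yes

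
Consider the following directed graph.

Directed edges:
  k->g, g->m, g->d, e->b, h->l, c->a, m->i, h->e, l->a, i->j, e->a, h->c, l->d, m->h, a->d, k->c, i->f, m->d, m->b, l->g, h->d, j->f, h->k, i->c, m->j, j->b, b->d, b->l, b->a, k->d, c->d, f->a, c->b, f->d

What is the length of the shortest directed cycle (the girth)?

For each vertex v, BFS finds the shortest path from v back to v.
The shortest such closed walk is g → m → b → l → g, length 4.

4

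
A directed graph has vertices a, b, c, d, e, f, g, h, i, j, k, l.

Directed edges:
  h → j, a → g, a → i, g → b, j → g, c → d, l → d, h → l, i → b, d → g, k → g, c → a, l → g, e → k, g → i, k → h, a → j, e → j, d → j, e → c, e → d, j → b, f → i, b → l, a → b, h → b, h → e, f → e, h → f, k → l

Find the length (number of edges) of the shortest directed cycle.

For each vertex v, BFS finds the shortest path from v back to v.
The shortest such closed walk is e → k → h → e, length 3.

3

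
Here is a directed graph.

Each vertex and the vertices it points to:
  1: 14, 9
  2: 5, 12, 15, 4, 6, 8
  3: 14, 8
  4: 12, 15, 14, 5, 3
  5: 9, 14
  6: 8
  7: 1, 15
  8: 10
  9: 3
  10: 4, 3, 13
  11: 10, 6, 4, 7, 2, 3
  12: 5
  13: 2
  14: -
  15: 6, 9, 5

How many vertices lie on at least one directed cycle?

11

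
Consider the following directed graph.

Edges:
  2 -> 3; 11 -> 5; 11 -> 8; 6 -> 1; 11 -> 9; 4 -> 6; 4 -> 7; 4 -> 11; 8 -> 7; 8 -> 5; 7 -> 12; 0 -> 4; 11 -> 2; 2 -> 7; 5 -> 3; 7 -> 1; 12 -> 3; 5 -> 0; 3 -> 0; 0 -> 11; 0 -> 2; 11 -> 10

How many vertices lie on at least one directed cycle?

A vertex is on a directed cycle iff it belongs to a strongly connected component of size ≥ 2 (or has a self-loop).
The vertices on cycles are {0, 2, 3, 4, 5, 7, 8, 11, 12} — 9 in total.

9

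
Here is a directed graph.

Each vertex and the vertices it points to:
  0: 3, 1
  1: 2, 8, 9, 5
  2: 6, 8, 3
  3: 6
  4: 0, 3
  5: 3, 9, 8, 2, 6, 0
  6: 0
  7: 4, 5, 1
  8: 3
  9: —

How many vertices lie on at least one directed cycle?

7

A vertex is on a directed cycle iff it belongs to a strongly connected component of size ≥ 2 (or has a self-loop).
The vertices on cycles are {0, 1, 2, 3, 5, 6, 8} — 7 in total.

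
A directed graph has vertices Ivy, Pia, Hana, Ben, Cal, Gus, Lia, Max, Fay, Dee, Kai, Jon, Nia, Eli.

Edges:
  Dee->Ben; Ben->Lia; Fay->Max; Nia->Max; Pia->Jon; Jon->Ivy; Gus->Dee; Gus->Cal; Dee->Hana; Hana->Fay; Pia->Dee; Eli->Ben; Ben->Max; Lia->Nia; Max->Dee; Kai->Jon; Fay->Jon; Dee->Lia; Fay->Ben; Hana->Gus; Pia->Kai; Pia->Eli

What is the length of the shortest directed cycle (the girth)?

For each vertex v, BFS finds the shortest path from v back to v.
The shortest such closed walk is Dee → Hana → Gus → Dee, length 3.

3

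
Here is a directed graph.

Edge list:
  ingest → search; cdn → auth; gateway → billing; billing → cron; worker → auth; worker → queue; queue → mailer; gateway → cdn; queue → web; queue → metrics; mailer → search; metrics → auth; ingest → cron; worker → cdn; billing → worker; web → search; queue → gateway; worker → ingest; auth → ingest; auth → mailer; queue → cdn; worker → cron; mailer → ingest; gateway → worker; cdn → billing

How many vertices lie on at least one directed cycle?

A vertex is on a directed cycle iff it belongs to a strongly connected component of size ≥ 2 (or has a self-loop).
The vertices on cycles are {cdn, queue, worker, billing, gateway} — 5 in total.

5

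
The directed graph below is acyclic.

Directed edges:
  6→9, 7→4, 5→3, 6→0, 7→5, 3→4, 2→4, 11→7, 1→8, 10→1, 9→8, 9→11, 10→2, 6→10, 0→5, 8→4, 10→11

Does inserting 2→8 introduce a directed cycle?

No

Adding 2→8 creates a cycle iff 8 can already reach 2.
Explore from 8: no path reaches 2. The graph stays acyclic.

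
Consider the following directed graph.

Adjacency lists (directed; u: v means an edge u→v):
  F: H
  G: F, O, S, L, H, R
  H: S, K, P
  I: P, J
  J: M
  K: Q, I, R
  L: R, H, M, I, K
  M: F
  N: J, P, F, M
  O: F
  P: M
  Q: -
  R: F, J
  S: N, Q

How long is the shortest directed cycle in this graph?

4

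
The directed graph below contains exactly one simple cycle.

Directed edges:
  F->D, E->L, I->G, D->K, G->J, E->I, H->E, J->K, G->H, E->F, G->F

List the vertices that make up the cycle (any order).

DFS with gray/black marking from G:
G gray
  J gray
    K gray
    K black
  J black
  H gray
    E gray
      I gray
        I→G: G is gray → back edge
Back edge closes the cycle G → H → E → I → G; its vertices are {E, G, H, I}.

E, G, H, I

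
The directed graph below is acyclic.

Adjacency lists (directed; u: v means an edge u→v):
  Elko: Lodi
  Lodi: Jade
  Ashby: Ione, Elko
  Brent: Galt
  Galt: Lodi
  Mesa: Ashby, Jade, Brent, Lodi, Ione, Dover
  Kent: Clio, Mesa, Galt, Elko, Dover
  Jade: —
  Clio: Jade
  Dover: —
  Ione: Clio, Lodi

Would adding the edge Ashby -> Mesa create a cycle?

Yes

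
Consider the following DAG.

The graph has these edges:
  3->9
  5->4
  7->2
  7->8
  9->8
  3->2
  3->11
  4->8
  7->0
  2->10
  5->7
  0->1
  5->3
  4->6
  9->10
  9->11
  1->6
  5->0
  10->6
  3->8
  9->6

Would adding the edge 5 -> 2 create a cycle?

No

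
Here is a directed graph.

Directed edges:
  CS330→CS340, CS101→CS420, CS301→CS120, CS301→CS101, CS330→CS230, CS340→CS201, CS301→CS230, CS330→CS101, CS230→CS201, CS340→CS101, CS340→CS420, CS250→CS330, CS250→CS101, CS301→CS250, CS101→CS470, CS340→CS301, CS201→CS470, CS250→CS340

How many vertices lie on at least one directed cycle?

A vertex is on a directed cycle iff it belongs to a strongly connected component of size ≥ 2 (or has a self-loop).
The vertices on cycles are {CS250, CS301, CS330, CS340} — 4 in total.

4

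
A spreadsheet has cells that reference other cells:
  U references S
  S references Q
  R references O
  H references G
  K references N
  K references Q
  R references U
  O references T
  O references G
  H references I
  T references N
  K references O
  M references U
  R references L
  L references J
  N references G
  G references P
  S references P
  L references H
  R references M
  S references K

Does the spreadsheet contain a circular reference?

No

DFS with white/gray/black marking, starting from G:
G gray
  P gray
  P black
G black
H gray
  I gray
  I black
  H→G: G black — skip
H black
J gray
J black
K gray
  Q gray
  Q black
  N gray
    N→G: G black — skip
  N black
  O gray
    T gray
      T→N: N black — skip
    T black
    O→G: G black — skip
  O black
K black
L gray
  L→H: H black — skip
  L→J: J black — skip
L black
M gray
  U gray
    S gray
      S→Q: Q black — skip
      S→K: K black — skip
      S→P: P black — skip
    S black
  U black
M black
R gray
  R→O: O black — skip
  R→U: U black — skip
  R→L: L black — skip
  R→M: M black — skip
R black
Every edge goes to a white or black vertex — no back edge, so the graph is acyclic.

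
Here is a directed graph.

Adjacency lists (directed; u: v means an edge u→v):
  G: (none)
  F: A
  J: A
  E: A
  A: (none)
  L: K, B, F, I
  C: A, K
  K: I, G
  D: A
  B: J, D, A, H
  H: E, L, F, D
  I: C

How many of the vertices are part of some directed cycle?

6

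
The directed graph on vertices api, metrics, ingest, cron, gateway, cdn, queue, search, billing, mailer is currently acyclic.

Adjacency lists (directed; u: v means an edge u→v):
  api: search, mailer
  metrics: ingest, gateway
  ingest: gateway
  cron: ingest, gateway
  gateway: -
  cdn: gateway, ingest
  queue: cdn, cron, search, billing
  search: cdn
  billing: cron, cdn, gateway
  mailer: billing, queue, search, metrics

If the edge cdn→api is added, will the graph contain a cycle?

Yes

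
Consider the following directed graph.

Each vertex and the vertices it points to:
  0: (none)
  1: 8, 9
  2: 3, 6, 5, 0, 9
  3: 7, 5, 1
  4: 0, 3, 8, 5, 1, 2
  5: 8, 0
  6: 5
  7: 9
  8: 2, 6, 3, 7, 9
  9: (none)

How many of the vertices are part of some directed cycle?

6

A vertex is on a directed cycle iff it belongs to a strongly connected component of size ≥ 2 (or has a self-loop).
The vertices on cycles are {1, 2, 3, 5, 6, 8} — 6 in total.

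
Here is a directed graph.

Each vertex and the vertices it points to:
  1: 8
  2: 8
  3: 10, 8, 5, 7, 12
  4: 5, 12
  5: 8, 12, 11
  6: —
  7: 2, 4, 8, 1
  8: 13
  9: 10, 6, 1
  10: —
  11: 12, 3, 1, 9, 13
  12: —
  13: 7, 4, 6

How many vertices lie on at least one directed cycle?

10

A vertex is on a directed cycle iff it belongs to a strongly connected component of size ≥ 2 (or has a self-loop).
The vertices on cycles are {1, 2, 3, 4, 5, 7, 8, 9, 11, 13} — 10 in total.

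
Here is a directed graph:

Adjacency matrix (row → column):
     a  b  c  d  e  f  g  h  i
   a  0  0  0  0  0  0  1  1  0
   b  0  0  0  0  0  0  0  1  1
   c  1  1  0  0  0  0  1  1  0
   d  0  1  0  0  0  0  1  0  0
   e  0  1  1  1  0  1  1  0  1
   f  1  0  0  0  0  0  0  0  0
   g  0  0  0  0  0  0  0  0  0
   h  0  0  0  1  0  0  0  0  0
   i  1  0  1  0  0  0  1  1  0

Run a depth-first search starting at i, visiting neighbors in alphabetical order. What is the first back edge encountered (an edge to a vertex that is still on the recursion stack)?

b->h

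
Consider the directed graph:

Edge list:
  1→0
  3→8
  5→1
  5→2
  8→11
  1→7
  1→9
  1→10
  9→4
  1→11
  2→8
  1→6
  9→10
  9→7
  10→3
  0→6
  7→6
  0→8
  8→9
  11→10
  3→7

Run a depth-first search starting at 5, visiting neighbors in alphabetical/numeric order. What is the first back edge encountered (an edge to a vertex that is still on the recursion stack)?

3->8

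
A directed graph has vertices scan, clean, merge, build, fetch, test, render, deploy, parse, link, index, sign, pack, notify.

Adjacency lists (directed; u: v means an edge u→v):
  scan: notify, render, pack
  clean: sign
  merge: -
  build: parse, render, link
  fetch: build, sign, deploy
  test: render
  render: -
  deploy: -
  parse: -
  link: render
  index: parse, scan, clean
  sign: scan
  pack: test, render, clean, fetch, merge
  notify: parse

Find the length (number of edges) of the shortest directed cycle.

For each vertex v, BFS finds the shortest path from v back to v.
The shortest such closed walk is clean → sign → scan → pack → clean, length 4.

4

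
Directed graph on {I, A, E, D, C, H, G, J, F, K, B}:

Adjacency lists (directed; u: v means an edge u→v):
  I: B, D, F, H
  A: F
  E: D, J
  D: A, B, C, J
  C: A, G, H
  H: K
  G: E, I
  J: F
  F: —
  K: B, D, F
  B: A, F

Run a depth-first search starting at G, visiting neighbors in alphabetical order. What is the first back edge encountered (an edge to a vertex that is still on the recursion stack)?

DFS from G (visiting neighbors in alphabetical order); mark gray on enter, black on exit:
G gray
  E gray
    D gray
      A gray
        F gray
        F black
      A black
      B gray
        B→A: A black — skip
        B→F: F black — skip
      B black
      C gray
        C→A: A black — skip
        C→G: G is gray → back edge
First back edge: C → G.

C->G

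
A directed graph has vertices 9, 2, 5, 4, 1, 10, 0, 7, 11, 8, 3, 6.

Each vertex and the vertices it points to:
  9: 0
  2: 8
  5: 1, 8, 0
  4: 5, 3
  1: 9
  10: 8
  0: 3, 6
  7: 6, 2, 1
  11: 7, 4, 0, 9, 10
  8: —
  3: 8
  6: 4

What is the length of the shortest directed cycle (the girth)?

For each vertex v, BFS finds the shortest path from v back to v.
The shortest such closed walk is 4 → 5 → 0 → 6 → 4, length 4.

4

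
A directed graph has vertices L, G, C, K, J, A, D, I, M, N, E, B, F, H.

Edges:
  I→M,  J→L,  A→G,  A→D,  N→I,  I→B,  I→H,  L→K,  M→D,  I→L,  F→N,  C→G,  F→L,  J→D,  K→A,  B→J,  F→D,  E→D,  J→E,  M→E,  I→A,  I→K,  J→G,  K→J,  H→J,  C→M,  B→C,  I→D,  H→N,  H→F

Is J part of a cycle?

Yes

J is on a cycle iff J can reach itself via ≥1 edge.
J → L → K → J — yes.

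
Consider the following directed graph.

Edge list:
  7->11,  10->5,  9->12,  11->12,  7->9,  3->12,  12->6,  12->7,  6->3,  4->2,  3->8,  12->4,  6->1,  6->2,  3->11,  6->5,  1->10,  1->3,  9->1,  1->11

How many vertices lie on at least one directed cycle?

7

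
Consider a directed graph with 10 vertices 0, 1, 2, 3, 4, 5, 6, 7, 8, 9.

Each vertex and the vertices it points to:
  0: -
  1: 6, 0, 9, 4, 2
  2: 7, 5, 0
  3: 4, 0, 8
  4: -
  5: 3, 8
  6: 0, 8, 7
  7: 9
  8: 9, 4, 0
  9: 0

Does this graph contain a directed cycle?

DFS with white/gray/black marking, starting from 1:
1 gray
  6 gray
    0 gray
    0 black
    8 gray
      9 gray
        9→0: 0 black — skip
      9 black
      4 gray
      4 black
      8→0: 0 black — skip
    8 black
    7 gray
      7→9: 9 black — skip
    7 black
  6 black
  1→0: 0 black — skip
  1→9: 9 black — skip
  1→4: 4 black — skip
  2 gray
    2→7: 7 black — skip
    5 gray
      3 gray
        3→4: 4 black — skip
        3→0: 0 black — skip
        3→8: 8 black — skip
      3 black
      5→8: 8 black — skip
    5 black
    2→0: 0 black — skip
  2 black
1 black
Every edge goes to a white or black vertex — no back edge, so the graph is acyclic.

No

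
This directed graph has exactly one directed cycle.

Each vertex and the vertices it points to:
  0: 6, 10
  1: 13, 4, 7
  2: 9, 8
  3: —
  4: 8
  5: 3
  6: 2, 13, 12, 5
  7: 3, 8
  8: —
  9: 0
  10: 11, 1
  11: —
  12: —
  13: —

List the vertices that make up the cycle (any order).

0, 2, 6, 9

DFS with gray/black marking from 0:
0 gray
  6 gray
    2 gray
      9 gray
        9→0: 0 is gray → back edge
Back edge closes the cycle 0 → 6 → 2 → 9 → 0; its vertices are {0, 2, 6, 9}.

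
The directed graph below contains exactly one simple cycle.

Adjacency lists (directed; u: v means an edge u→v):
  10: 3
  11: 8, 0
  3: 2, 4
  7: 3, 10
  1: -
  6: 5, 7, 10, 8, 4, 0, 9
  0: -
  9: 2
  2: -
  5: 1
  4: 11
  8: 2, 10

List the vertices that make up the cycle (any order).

3, 4, 8, 10, 11

DFS with gray/black marking from 4:
4 gray
  11 gray
    8 gray
      2 gray
      2 black
      10 gray
        3 gray
          3→2: 2 black — skip
          3→4: 4 is gray → back edge
Back edge closes the cycle 4 → 11 → 8 → 10 → 3 → 4; its vertices are {3, 4, 8, 10, 11}.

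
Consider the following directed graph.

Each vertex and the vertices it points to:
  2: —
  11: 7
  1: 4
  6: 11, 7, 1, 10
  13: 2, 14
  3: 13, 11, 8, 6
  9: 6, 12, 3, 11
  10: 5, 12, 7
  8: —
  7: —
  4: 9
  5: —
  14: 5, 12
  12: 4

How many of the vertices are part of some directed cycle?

A vertex is on a directed cycle iff it belongs to a strongly connected component of size ≥ 2 (or has a self-loop).
The vertices on cycles are {1, 3, 4, 6, 9, 10, 12, 13, 14} — 9 in total.

9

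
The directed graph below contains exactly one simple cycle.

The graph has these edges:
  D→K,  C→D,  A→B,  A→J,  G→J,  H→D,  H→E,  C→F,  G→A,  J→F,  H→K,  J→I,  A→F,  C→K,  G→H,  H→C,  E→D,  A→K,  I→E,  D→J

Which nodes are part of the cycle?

D, E, I, J

DFS with gray/black marking from J:
J gray
  I gray
    E gray
      D gray
        D→J: J is gray → back edge
Back edge closes the cycle J → I → E → D → J; its vertices are {D, E, I, J}.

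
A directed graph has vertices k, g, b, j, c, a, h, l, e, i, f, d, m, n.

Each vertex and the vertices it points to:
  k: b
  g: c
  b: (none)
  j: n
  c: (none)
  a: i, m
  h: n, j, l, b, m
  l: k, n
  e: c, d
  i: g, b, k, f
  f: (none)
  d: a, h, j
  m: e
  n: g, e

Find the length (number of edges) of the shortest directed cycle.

4

For each vertex v, BFS finds the shortest path from v back to v.
The shortest such closed walk is d → j → n → e → d, length 4.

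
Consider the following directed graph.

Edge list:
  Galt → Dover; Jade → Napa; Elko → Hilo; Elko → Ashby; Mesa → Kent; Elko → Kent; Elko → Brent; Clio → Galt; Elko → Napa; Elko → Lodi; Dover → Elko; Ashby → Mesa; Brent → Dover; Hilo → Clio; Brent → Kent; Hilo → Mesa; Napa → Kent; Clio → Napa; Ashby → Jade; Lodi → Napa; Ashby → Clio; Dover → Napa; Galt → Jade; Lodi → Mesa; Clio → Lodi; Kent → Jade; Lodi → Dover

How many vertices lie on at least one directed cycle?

A vertex is on a directed cycle iff it belongs to a strongly connected component of size ≥ 2 (or has a self-loop).
The vertices on cycles are {Clio, Elko, Galt, Hilo, Jade, Kent, Lodi, Napa, Ashby, Brent, Dover} — 11 in total.

11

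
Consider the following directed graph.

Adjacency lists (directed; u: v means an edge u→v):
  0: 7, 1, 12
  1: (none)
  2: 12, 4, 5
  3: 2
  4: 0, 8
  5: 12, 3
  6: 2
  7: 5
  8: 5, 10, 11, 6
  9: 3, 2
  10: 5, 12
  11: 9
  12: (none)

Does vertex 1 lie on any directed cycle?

No

1 lies on a cycle iff there is a path from 1 back to itself.
Exploring from 1, it never reaches itself; equivalently, its strongly connected component is a singleton.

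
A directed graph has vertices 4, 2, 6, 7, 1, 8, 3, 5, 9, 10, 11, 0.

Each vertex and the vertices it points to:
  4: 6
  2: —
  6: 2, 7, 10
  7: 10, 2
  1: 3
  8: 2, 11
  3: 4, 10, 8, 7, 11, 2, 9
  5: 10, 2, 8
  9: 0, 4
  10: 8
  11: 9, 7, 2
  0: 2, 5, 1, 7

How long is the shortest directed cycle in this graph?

For each vertex v, BFS finds the shortest path from v back to v.
The shortest such closed walk is 1 → 3 → 9 → 0 → 1, length 4.

4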